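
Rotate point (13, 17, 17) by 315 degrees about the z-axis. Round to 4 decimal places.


x' = 13*cos(315) - 17*sin(315) = 21.2132
y' = 13*sin(315) + 17*cos(315) = 2.8284
z' = 17

(21.2132, 2.8284, 17)


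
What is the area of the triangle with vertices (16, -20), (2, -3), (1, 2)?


Area = |x1(y2-y3) + x2(y3-y1) + x3(y1-y2)| / 2
= |16*(-3-2) + 2*(2--20) + 1*(-20--3)| / 2
= 26.5

26.5


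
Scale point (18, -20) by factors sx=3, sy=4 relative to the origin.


Scaling: (x*sx, y*sy) = (18*3, -20*4) = (54, -80)

(54, -80)


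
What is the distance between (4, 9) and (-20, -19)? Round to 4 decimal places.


d = sqrt((-20-4)^2 + (-19-9)^2) = 36.8782

36.8782


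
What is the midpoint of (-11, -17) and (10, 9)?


Midpoint = ((-11+10)/2, (-17+9)/2) = (-0.5, -4)

(-0.5, -4)


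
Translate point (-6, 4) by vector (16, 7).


Translation: (x+dx, y+dy) = (-6+16, 4+7) = (10, 11)

(10, 11)


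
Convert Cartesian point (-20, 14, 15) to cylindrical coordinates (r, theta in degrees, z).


r = sqrt((-20)^2 + 14^2) = 24.4131
theta = atan2(14, -20) = 145.008 deg
z = 15

r = 24.4131, theta = 145.008 deg, z = 15


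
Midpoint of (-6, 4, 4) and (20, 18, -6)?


Midpoint = ((-6+20)/2, (4+18)/2, (4+-6)/2) = (7, 11, -1)

(7, 11, -1)


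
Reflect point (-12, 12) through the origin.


Reflection through origin: (x, y) -> (-x, -y)
(-12, 12) -> (12, -12)

(12, -12)


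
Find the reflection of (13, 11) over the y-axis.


Reflection across y-axis: (x, y) -> (-x, y)
(13, 11) -> (-13, 11)

(-13, 11)


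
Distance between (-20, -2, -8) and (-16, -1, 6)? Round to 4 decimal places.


d = sqrt((-16--20)^2 + (-1--2)^2 + (6--8)^2) = 14.5945

14.5945


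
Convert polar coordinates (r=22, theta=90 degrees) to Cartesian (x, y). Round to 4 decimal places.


x = 22 * cos(90) = 0
y = 22 * sin(90) = 22

(0, 22)


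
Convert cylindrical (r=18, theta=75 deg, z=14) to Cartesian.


x = 18 * cos(75) = 4.6587
y = 18 * sin(75) = 17.3867
z = 14

(4.6587, 17.3867, 14)


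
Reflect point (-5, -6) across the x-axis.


Reflection across x-axis: (x, y) -> (x, -y)
(-5, -6) -> (-5, 6)

(-5, 6)


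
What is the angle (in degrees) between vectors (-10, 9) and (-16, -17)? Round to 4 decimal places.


dot = -10*-16 + 9*-17 = 7
|u| = 13.4536, |v| = 23.3452
cos(angle) = 0.0223
angle = 88.7229 degrees

88.7229 degrees


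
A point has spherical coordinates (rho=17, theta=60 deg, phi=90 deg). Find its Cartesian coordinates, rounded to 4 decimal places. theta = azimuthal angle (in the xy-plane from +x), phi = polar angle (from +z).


x = 17 * sin(90) * cos(60) = 8.5
y = 17 * sin(90) * sin(60) = 14.7224
z = 17 * cos(90) = 0

(8.5, 14.7224, 0)


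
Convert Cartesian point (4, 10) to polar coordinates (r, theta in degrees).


r = sqrt(4^2 + 10^2) = 10.7703
theta = atan2(10, 4) = 68.1986 degrees

r = 10.7703, theta = 68.1986 degrees


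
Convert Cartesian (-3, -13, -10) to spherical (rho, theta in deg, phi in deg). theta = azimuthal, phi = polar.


rho = sqrt((-3)^2 + (-13)^2 + (-10)^2) = 16.6733
theta = atan2(-13, -3) = 257.0054 deg
phi = acos(-10/16.6733) = 126.8527 deg

rho = 16.6733, theta = 257.0054 deg, phi = 126.8527 deg


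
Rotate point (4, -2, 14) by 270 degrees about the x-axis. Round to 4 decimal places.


x' = 4
y' = -2*cos(270) - 14*sin(270) = 14
z' = -2*sin(270) + 14*cos(270) = 2

(4, 14, 2)


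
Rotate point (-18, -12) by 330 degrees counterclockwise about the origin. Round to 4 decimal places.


x' = -18*cos(330) - -12*sin(330) = -21.5885
y' = -18*sin(330) + -12*cos(330) = -1.3923

(-21.5885, -1.3923)


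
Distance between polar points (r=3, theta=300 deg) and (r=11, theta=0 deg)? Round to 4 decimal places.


d = sqrt(r1^2 + r2^2 - 2*r1*r2*cos(t2-t1))
d = sqrt(3^2 + 11^2 - 2*3*11*cos(0-300)) = 9.8489

9.8489


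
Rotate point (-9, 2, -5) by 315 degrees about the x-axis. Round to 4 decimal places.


x' = -9
y' = 2*cos(315) - -5*sin(315) = -2.1213
z' = 2*sin(315) + -5*cos(315) = -4.9497

(-9, -2.1213, -4.9497)


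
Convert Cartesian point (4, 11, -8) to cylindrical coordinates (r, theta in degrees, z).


r = sqrt(4^2 + 11^2) = 11.7047
theta = atan2(11, 4) = 70.0169 deg
z = -8

r = 11.7047, theta = 70.0169 deg, z = -8


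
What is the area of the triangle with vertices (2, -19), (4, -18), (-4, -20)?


Area = |x1(y2-y3) + x2(y3-y1) + x3(y1-y2)| / 2
= |2*(-18--20) + 4*(-20--19) + -4*(-19--18)| / 2
= 2

2


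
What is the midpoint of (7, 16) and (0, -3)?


Midpoint = ((7+0)/2, (16+-3)/2) = (3.5, 6.5)

(3.5, 6.5)


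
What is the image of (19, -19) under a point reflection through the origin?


Reflection through origin: (x, y) -> (-x, -y)
(19, -19) -> (-19, 19)

(-19, 19)


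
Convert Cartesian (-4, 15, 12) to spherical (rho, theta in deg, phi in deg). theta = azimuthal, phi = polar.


rho = sqrt((-4)^2 + 15^2 + 12^2) = 19.6214
theta = atan2(15, -4) = 104.9314 deg
phi = acos(12/19.6214) = 52.2964 deg

rho = 19.6214, theta = 104.9314 deg, phi = 52.2964 deg


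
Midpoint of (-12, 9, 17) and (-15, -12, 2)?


Midpoint = ((-12+-15)/2, (9+-12)/2, (17+2)/2) = (-13.5, -1.5, 9.5)

(-13.5, -1.5, 9.5)


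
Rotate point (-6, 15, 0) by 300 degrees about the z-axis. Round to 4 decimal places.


x' = -6*cos(300) - 15*sin(300) = 9.9904
y' = -6*sin(300) + 15*cos(300) = 12.6962
z' = 0

(9.9904, 12.6962, 0)


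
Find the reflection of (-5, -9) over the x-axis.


Reflection across x-axis: (x, y) -> (x, -y)
(-5, -9) -> (-5, 9)

(-5, 9)


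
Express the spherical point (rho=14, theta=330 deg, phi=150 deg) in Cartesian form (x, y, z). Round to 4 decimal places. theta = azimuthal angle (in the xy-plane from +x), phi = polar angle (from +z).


x = 14 * sin(150) * cos(330) = 6.0622
y = 14 * sin(150) * sin(330) = -3.5
z = 14 * cos(150) = -12.1244

(6.0622, -3.5, -12.1244)


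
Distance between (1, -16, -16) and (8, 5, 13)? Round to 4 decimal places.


d = sqrt((8-1)^2 + (5--16)^2 + (13--16)^2) = 36.4829

36.4829


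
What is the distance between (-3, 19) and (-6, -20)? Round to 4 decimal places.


d = sqrt((-6--3)^2 + (-20-19)^2) = 39.1152

39.1152


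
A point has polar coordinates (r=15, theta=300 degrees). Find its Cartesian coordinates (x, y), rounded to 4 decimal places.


x = 15 * cos(300) = 7.5
y = 15 * sin(300) = -12.9904

(7.5, -12.9904)


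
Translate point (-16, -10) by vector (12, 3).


Translation: (x+dx, y+dy) = (-16+12, -10+3) = (-4, -7)

(-4, -7)


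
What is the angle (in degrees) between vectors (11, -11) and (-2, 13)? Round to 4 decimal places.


dot = 11*-2 + -11*13 = -165
|u| = 15.5563, |v| = 13.1529
cos(angle) = -0.8064
angle = 143.7462 degrees

143.7462 degrees


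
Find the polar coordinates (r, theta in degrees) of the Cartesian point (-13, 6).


r = sqrt((-13)^2 + 6^2) = 14.3178
theta = atan2(6, -13) = 155.2249 degrees

r = 14.3178, theta = 155.2249 degrees


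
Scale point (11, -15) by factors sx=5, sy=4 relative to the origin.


Scaling: (x*sx, y*sy) = (11*5, -15*4) = (55, -60)

(55, -60)


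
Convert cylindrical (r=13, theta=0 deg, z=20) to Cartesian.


x = 13 * cos(0) = 13
y = 13 * sin(0) = 0
z = 20

(13, 0, 20)


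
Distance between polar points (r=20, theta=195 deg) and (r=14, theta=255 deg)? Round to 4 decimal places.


d = sqrt(r1^2 + r2^2 - 2*r1*r2*cos(t2-t1))
d = sqrt(20^2 + 14^2 - 2*20*14*cos(255-195)) = 17.7764

17.7764


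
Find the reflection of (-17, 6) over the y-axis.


Reflection across y-axis: (x, y) -> (-x, y)
(-17, 6) -> (17, 6)

(17, 6)


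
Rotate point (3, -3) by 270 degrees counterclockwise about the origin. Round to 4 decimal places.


x' = 3*cos(270) - -3*sin(270) = -3
y' = 3*sin(270) + -3*cos(270) = -3

(-3, -3)


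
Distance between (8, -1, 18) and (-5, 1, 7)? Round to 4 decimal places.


d = sqrt((-5-8)^2 + (1--1)^2 + (7-18)^2) = 17.1464

17.1464


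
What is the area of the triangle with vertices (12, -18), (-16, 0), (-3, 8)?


Area = |x1(y2-y3) + x2(y3-y1) + x3(y1-y2)| / 2
= |12*(0-8) + -16*(8--18) + -3*(-18-0)| / 2
= 229

229


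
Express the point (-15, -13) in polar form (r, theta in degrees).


r = sqrt((-15)^2 + (-13)^2) = 19.8494
theta = atan2(-13, -15) = 220.9144 degrees

r = 19.8494, theta = 220.9144 degrees


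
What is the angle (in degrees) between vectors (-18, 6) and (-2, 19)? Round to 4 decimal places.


dot = -18*-2 + 6*19 = 150
|u| = 18.9737, |v| = 19.105
cos(angle) = 0.4138
angle = 65.556 degrees

65.556 degrees


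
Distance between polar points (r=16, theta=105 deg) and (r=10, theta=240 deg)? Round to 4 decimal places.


d = sqrt(r1^2 + r2^2 - 2*r1*r2*cos(t2-t1))
d = sqrt(16^2 + 10^2 - 2*16*10*cos(240-105)) = 24.1304

24.1304


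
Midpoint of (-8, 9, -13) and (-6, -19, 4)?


Midpoint = ((-8+-6)/2, (9+-19)/2, (-13+4)/2) = (-7, -5, -4.5)

(-7, -5, -4.5)


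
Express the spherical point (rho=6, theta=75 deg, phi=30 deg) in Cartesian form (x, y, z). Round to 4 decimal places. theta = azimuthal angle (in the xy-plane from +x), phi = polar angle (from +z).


x = 6 * sin(30) * cos(75) = 0.7765
y = 6 * sin(30) * sin(75) = 2.8978
z = 6 * cos(30) = 5.1962

(0.7765, 2.8978, 5.1962)


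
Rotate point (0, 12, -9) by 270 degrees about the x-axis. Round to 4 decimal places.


x' = 0
y' = 12*cos(270) - -9*sin(270) = -9
z' = 12*sin(270) + -9*cos(270) = -12

(0, -9, -12)


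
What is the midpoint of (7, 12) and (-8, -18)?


Midpoint = ((7+-8)/2, (12+-18)/2) = (-0.5, -3)

(-0.5, -3)


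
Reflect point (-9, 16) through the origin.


Reflection through origin: (x, y) -> (-x, -y)
(-9, 16) -> (9, -16)

(9, -16)


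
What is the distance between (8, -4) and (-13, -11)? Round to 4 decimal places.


d = sqrt((-13-8)^2 + (-11--4)^2) = 22.1359

22.1359


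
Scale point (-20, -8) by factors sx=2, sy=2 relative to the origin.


Scaling: (x*sx, y*sy) = (-20*2, -8*2) = (-40, -16)

(-40, -16)


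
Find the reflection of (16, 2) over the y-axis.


Reflection across y-axis: (x, y) -> (-x, y)
(16, 2) -> (-16, 2)

(-16, 2)


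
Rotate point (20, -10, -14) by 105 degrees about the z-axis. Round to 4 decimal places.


x' = 20*cos(105) - -10*sin(105) = 4.4829
y' = 20*sin(105) + -10*cos(105) = 21.9067
z' = -14

(4.4829, 21.9067, -14)


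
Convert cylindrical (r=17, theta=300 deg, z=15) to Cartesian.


x = 17 * cos(300) = 8.5
y = 17 * sin(300) = -14.7224
z = 15

(8.5, -14.7224, 15)


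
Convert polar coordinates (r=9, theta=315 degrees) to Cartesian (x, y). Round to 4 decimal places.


x = 9 * cos(315) = 6.364
y = 9 * sin(315) = -6.364

(6.364, -6.364)


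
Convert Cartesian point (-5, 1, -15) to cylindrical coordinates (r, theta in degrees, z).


r = sqrt((-5)^2 + 1^2) = 5.099
theta = atan2(1, -5) = 168.6901 deg
z = -15

r = 5.099, theta = 168.6901 deg, z = -15


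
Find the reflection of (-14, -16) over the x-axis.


Reflection across x-axis: (x, y) -> (x, -y)
(-14, -16) -> (-14, 16)

(-14, 16)


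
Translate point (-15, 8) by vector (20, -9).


Translation: (x+dx, y+dy) = (-15+20, 8+-9) = (5, -1)

(5, -1)


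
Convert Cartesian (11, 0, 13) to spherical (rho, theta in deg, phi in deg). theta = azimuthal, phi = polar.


rho = sqrt(11^2 + 0^2 + 13^2) = 17.0294
theta = atan2(0, 11) = 0 deg
phi = acos(13/17.0294) = 40.2364 deg

rho = 17.0294, theta = 0 deg, phi = 40.2364 deg


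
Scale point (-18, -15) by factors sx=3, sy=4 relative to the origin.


Scaling: (x*sx, y*sy) = (-18*3, -15*4) = (-54, -60)

(-54, -60)


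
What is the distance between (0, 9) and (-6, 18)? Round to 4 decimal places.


d = sqrt((-6-0)^2 + (18-9)^2) = 10.8167

10.8167


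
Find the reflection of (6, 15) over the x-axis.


Reflection across x-axis: (x, y) -> (x, -y)
(6, 15) -> (6, -15)

(6, -15)


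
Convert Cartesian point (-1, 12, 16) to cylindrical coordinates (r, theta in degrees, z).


r = sqrt((-1)^2 + 12^2) = 12.0416
theta = atan2(12, -1) = 94.7636 deg
z = 16

r = 12.0416, theta = 94.7636 deg, z = 16


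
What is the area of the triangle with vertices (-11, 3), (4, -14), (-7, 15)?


Area = |x1(y2-y3) + x2(y3-y1) + x3(y1-y2)| / 2
= |-11*(-14-15) + 4*(15-3) + -7*(3--14)| / 2
= 124

124


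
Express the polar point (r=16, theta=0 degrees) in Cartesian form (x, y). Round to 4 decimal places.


x = 16 * cos(0) = 16
y = 16 * sin(0) = 0

(16, 0)


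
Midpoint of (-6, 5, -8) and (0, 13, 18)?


Midpoint = ((-6+0)/2, (5+13)/2, (-8+18)/2) = (-3, 9, 5)

(-3, 9, 5)


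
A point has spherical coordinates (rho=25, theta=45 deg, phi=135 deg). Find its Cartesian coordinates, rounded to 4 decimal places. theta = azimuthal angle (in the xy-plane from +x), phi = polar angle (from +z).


x = 25 * sin(135) * cos(45) = 12.5
y = 25 * sin(135) * sin(45) = 12.5
z = 25 * cos(135) = -17.6777

(12.5, 12.5, -17.6777)


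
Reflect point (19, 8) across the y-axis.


Reflection across y-axis: (x, y) -> (-x, y)
(19, 8) -> (-19, 8)

(-19, 8)


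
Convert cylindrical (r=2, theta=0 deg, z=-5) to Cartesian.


x = 2 * cos(0) = 2
y = 2 * sin(0) = 0
z = -5

(2, 0, -5)


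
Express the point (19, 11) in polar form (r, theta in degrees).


r = sqrt(19^2 + 11^2) = 21.9545
theta = atan2(11, 19) = 30.0686 degrees

r = 21.9545, theta = 30.0686 degrees


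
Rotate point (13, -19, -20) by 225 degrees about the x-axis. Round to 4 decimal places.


x' = 13
y' = -19*cos(225) - -20*sin(225) = -0.7071
z' = -19*sin(225) + -20*cos(225) = 27.5772

(13, -0.7071, 27.5772)


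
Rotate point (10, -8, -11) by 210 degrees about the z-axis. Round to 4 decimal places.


x' = 10*cos(210) - -8*sin(210) = -12.6603
y' = 10*sin(210) + -8*cos(210) = 1.9282
z' = -11

(-12.6603, 1.9282, -11)


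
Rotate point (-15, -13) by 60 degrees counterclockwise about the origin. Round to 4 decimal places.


x' = -15*cos(60) - -13*sin(60) = 3.7583
y' = -15*sin(60) + -13*cos(60) = -19.4904

(3.7583, -19.4904)


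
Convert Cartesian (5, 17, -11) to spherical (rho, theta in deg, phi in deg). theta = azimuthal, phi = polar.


rho = sqrt(5^2 + 17^2 + (-11)^2) = 20.8567
theta = atan2(17, 5) = 73.6105 deg
phi = acos(-11/20.8567) = 121.8306 deg

rho = 20.8567, theta = 73.6105 deg, phi = 121.8306 deg


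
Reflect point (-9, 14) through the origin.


Reflection through origin: (x, y) -> (-x, -y)
(-9, 14) -> (9, -14)

(9, -14)


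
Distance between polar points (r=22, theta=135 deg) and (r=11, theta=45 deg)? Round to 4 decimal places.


d = sqrt(r1^2 + r2^2 - 2*r1*r2*cos(t2-t1))
d = sqrt(22^2 + 11^2 - 2*22*11*cos(45-135)) = 24.5967

24.5967


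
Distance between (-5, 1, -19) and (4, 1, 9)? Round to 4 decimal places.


d = sqrt((4--5)^2 + (1-1)^2 + (9--19)^2) = 29.4109

29.4109


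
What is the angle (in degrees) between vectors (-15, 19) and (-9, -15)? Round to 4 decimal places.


dot = -15*-9 + 19*-15 = -150
|u| = 24.2074, |v| = 17.4929
cos(angle) = -0.3542
angle = 110.7461 degrees

110.7461 degrees


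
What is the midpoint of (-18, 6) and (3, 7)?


Midpoint = ((-18+3)/2, (6+7)/2) = (-7.5, 6.5)

(-7.5, 6.5)


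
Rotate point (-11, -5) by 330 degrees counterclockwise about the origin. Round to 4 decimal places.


x' = -11*cos(330) - -5*sin(330) = -12.0263
y' = -11*sin(330) + -5*cos(330) = 1.1699

(-12.0263, 1.1699)


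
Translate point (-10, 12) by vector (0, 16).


Translation: (x+dx, y+dy) = (-10+0, 12+16) = (-10, 28)

(-10, 28)


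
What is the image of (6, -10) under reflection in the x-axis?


Reflection across x-axis: (x, y) -> (x, -y)
(6, -10) -> (6, 10)

(6, 10)


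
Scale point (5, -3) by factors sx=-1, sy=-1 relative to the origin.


Scaling: (x*sx, y*sy) = (5*-1, -3*-1) = (-5, 3)

(-5, 3)


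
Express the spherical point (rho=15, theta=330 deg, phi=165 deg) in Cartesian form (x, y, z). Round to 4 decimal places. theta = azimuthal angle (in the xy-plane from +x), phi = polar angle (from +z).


x = 15 * sin(165) * cos(330) = 3.3622
y = 15 * sin(165) * sin(330) = -1.9411
z = 15 * cos(165) = -14.4889

(3.3622, -1.9411, -14.4889)


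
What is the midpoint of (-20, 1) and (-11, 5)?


Midpoint = ((-20+-11)/2, (1+5)/2) = (-15.5, 3)

(-15.5, 3)


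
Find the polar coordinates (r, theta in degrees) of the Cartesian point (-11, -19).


r = sqrt((-11)^2 + (-19)^2) = 21.9545
theta = atan2(-19, -11) = 239.9314 degrees

r = 21.9545, theta = 239.9314 degrees


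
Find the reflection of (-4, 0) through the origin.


Reflection through origin: (x, y) -> (-x, -y)
(-4, 0) -> (4, 0)

(4, 0)


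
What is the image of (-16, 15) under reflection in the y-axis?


Reflection across y-axis: (x, y) -> (-x, y)
(-16, 15) -> (16, 15)

(16, 15)


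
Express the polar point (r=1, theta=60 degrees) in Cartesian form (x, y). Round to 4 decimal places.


x = 1 * cos(60) = 0.5
y = 1 * sin(60) = 0.866

(0.5, 0.866)


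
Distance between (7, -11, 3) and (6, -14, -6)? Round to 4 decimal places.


d = sqrt((6-7)^2 + (-14--11)^2 + (-6-3)^2) = 9.5394

9.5394


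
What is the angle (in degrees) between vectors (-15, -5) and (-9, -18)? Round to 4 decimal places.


dot = -15*-9 + -5*-18 = 225
|u| = 15.8114, |v| = 20.1246
cos(angle) = 0.7071
angle = 45 degrees

45 degrees


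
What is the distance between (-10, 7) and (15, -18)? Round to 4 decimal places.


d = sqrt((15--10)^2 + (-18-7)^2) = 35.3553

35.3553


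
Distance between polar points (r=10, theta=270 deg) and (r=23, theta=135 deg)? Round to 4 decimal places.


d = sqrt(r1^2 + r2^2 - 2*r1*r2*cos(t2-t1))
d = sqrt(10^2 + 23^2 - 2*10*23*cos(135-270)) = 30.8912

30.8912


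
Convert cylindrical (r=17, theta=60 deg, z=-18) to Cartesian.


x = 17 * cos(60) = 8.5
y = 17 * sin(60) = 14.7224
z = -18

(8.5, 14.7224, -18)


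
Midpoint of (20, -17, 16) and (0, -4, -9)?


Midpoint = ((20+0)/2, (-17+-4)/2, (16+-9)/2) = (10, -10.5, 3.5)

(10, -10.5, 3.5)


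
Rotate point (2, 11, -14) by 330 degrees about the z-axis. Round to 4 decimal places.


x' = 2*cos(330) - 11*sin(330) = 7.2321
y' = 2*sin(330) + 11*cos(330) = 8.5263
z' = -14

(7.2321, 8.5263, -14)


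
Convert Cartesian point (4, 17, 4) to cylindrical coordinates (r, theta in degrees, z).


r = sqrt(4^2 + 17^2) = 17.4642
theta = atan2(17, 4) = 76.7595 deg
z = 4

r = 17.4642, theta = 76.7595 deg, z = 4


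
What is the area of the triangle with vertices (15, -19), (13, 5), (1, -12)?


Area = |x1(y2-y3) + x2(y3-y1) + x3(y1-y2)| / 2
= |15*(5--12) + 13*(-12--19) + 1*(-19-5)| / 2
= 161

161


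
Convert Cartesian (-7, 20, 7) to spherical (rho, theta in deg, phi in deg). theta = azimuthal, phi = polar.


rho = sqrt((-7)^2 + 20^2 + 7^2) = 22.3159
theta = atan2(20, -7) = 109.29 deg
phi = acos(7/22.3159) = 71.719 deg

rho = 22.3159, theta = 109.29 deg, phi = 71.719 deg


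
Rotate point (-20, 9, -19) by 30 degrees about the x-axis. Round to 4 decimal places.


x' = -20
y' = 9*cos(30) - -19*sin(30) = 17.2942
z' = 9*sin(30) + -19*cos(30) = -11.9545

(-20, 17.2942, -11.9545)


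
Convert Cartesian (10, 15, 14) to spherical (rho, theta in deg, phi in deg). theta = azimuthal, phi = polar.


rho = sqrt(10^2 + 15^2 + 14^2) = 22.8254
theta = atan2(15, 10) = 56.3099 deg
phi = acos(14/22.8254) = 52.1678 deg

rho = 22.8254, theta = 56.3099 deg, phi = 52.1678 deg


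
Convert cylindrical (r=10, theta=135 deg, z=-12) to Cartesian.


x = 10 * cos(135) = -7.0711
y = 10 * sin(135) = 7.0711
z = -12

(-7.0711, 7.0711, -12)


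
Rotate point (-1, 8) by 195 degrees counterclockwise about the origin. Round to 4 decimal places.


x' = -1*cos(195) - 8*sin(195) = 3.0365
y' = -1*sin(195) + 8*cos(195) = -7.4686

(3.0365, -7.4686)


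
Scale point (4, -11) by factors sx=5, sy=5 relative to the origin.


Scaling: (x*sx, y*sy) = (4*5, -11*5) = (20, -55)

(20, -55)


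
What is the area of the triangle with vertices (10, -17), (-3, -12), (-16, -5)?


Area = |x1(y2-y3) + x2(y3-y1) + x3(y1-y2)| / 2
= |10*(-12--5) + -3*(-5--17) + -16*(-17--12)| / 2
= 13

13


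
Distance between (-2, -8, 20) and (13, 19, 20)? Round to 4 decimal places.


d = sqrt((13--2)^2 + (19--8)^2 + (20-20)^2) = 30.8869

30.8869


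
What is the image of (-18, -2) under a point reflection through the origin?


Reflection through origin: (x, y) -> (-x, -y)
(-18, -2) -> (18, 2)

(18, 2)


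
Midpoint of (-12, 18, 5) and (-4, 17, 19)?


Midpoint = ((-12+-4)/2, (18+17)/2, (5+19)/2) = (-8, 17.5, 12)

(-8, 17.5, 12)


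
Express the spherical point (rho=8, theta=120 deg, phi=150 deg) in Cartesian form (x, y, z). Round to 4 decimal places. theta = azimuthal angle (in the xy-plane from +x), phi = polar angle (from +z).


x = 8 * sin(150) * cos(120) = -2
y = 8 * sin(150) * sin(120) = 3.4641
z = 8 * cos(150) = -6.9282

(-2, 3.4641, -6.9282)


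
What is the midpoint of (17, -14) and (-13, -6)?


Midpoint = ((17+-13)/2, (-14+-6)/2) = (2, -10)

(2, -10)


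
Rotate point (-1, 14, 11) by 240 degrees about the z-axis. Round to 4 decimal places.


x' = -1*cos(240) - 14*sin(240) = 12.6244
y' = -1*sin(240) + 14*cos(240) = -6.134
z' = 11

(12.6244, -6.134, 11)


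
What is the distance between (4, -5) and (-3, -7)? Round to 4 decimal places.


d = sqrt((-3-4)^2 + (-7--5)^2) = 7.2801

7.2801


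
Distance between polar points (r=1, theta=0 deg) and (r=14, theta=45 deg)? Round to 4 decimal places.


d = sqrt(r1^2 + r2^2 - 2*r1*r2*cos(t2-t1))
d = sqrt(1^2 + 14^2 - 2*1*14*cos(45-0)) = 13.3117

13.3117


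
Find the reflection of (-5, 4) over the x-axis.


Reflection across x-axis: (x, y) -> (x, -y)
(-5, 4) -> (-5, -4)

(-5, -4)


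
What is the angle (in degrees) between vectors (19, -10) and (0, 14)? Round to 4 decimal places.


dot = 19*0 + -10*14 = -140
|u| = 21.4709, |v| = 14
cos(angle) = -0.4657
angle = 117.7585 degrees

117.7585 degrees


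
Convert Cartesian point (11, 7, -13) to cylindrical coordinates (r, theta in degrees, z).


r = sqrt(11^2 + 7^2) = 13.0384
theta = atan2(7, 11) = 32.4712 deg
z = -13

r = 13.0384, theta = 32.4712 deg, z = -13


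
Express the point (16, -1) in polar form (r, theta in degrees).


r = sqrt(16^2 + (-1)^2) = 16.0312
theta = atan2(-1, 16) = 356.4237 degrees

r = 16.0312, theta = 356.4237 degrees


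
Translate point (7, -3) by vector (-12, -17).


Translation: (x+dx, y+dy) = (7+-12, -3+-17) = (-5, -20)

(-5, -20)


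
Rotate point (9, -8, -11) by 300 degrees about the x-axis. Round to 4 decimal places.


x' = 9
y' = -8*cos(300) - -11*sin(300) = -13.5263
z' = -8*sin(300) + -11*cos(300) = 1.4282

(9, -13.5263, 1.4282)


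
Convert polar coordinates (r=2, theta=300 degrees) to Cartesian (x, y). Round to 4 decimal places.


x = 2 * cos(300) = 1
y = 2 * sin(300) = -1.7321

(1, -1.7321)


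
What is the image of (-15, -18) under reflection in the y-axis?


Reflection across y-axis: (x, y) -> (-x, y)
(-15, -18) -> (15, -18)

(15, -18)


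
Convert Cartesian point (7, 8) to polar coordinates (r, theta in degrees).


r = sqrt(7^2 + 8^2) = 10.6301
theta = atan2(8, 7) = 48.8141 degrees

r = 10.6301, theta = 48.8141 degrees


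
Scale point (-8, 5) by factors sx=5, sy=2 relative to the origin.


Scaling: (x*sx, y*sy) = (-8*5, 5*2) = (-40, 10)

(-40, 10)


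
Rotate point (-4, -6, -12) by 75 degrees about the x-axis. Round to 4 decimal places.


x' = -4
y' = -6*cos(75) - -12*sin(75) = 10.0382
z' = -6*sin(75) + -12*cos(75) = -8.9014

(-4, 10.0382, -8.9014)


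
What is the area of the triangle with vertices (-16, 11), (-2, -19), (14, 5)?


Area = |x1(y2-y3) + x2(y3-y1) + x3(y1-y2)| / 2
= |-16*(-19-5) + -2*(5-11) + 14*(11--19)| / 2
= 408

408


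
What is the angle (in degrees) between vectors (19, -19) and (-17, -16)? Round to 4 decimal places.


dot = 19*-17 + -19*-16 = -19
|u| = 26.8701, |v| = 23.3452
cos(angle) = -0.0303
angle = 91.7357 degrees

91.7357 degrees


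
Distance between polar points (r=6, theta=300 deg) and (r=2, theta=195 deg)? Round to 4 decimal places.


d = sqrt(r1^2 + r2^2 - 2*r1*r2*cos(t2-t1))
d = sqrt(6^2 + 2^2 - 2*6*2*cos(195-300)) = 6.7979

6.7979


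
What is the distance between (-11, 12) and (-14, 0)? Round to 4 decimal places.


d = sqrt((-14--11)^2 + (0-12)^2) = 12.3693

12.3693


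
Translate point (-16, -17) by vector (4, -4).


Translation: (x+dx, y+dy) = (-16+4, -17+-4) = (-12, -21)

(-12, -21)


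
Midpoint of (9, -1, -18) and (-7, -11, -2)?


Midpoint = ((9+-7)/2, (-1+-11)/2, (-18+-2)/2) = (1, -6, -10)

(1, -6, -10)


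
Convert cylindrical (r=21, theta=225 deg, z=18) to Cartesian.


x = 21 * cos(225) = -14.8492
y = 21 * sin(225) = -14.8492
z = 18

(-14.8492, -14.8492, 18)


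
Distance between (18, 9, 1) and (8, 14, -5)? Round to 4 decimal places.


d = sqrt((8-18)^2 + (14-9)^2 + (-5-1)^2) = 12.6886

12.6886


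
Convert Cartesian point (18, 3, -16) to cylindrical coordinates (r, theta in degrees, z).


r = sqrt(18^2 + 3^2) = 18.2483
theta = atan2(3, 18) = 9.4623 deg
z = -16

r = 18.2483, theta = 9.4623 deg, z = -16


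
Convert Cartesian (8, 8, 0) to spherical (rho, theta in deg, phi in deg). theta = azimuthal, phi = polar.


rho = sqrt(8^2 + 8^2 + 0^2) = 11.3137
theta = atan2(8, 8) = 45 deg
phi = acos(0/11.3137) = 90 deg

rho = 11.3137, theta = 45 deg, phi = 90 deg


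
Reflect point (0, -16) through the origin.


Reflection through origin: (x, y) -> (-x, -y)
(0, -16) -> (0, 16)

(0, 16)


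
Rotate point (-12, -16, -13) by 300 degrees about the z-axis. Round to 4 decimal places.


x' = -12*cos(300) - -16*sin(300) = -19.8564
y' = -12*sin(300) + -16*cos(300) = 2.3923
z' = -13

(-19.8564, 2.3923, -13)


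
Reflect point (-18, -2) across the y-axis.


Reflection across y-axis: (x, y) -> (-x, y)
(-18, -2) -> (18, -2)

(18, -2)


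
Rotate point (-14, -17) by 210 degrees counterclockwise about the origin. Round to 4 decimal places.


x' = -14*cos(210) - -17*sin(210) = 3.6244
y' = -14*sin(210) + -17*cos(210) = 21.7224

(3.6244, 21.7224)


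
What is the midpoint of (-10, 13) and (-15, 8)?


Midpoint = ((-10+-15)/2, (13+8)/2) = (-12.5, 10.5)

(-12.5, 10.5)


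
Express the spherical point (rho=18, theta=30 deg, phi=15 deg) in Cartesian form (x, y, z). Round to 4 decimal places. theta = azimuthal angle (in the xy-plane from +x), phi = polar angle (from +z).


x = 18 * sin(15) * cos(30) = 4.0346
y = 18 * sin(15) * sin(30) = 2.3294
z = 18 * cos(15) = 17.3867

(4.0346, 2.3294, 17.3867)


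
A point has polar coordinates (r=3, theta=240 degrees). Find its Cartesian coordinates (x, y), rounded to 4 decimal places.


x = 3 * cos(240) = -1.5
y = 3 * sin(240) = -2.5981

(-1.5, -2.5981)


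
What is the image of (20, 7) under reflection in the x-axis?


Reflection across x-axis: (x, y) -> (x, -y)
(20, 7) -> (20, -7)

(20, -7)


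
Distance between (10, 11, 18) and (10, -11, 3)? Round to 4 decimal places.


d = sqrt((10-10)^2 + (-11-11)^2 + (3-18)^2) = 26.6271

26.6271


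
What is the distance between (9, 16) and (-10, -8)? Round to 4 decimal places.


d = sqrt((-10-9)^2 + (-8-16)^2) = 30.6105

30.6105


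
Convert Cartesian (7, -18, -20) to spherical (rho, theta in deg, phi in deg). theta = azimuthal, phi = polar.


rho = sqrt(7^2 + (-18)^2 + (-20)^2) = 27.8029
theta = atan2(-18, 7) = 291.2505 deg
phi = acos(-20/27.8029) = 136.0008 deg

rho = 27.8029, theta = 291.2505 deg, phi = 136.0008 deg


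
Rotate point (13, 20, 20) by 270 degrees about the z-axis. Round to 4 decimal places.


x' = 13*cos(270) - 20*sin(270) = 20
y' = 13*sin(270) + 20*cos(270) = -13
z' = 20

(20, -13, 20)


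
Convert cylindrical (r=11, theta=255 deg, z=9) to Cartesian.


x = 11 * cos(255) = -2.847
y = 11 * sin(255) = -10.6252
z = 9

(-2.847, -10.6252, 9)


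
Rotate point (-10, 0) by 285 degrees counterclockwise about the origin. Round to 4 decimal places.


x' = -10*cos(285) - 0*sin(285) = -2.5882
y' = -10*sin(285) + 0*cos(285) = 9.6593

(-2.5882, 9.6593)


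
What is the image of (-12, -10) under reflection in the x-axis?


Reflection across x-axis: (x, y) -> (x, -y)
(-12, -10) -> (-12, 10)

(-12, 10)


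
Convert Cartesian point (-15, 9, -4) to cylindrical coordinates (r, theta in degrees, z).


r = sqrt((-15)^2 + 9^2) = 17.4929
theta = atan2(9, -15) = 149.0362 deg
z = -4

r = 17.4929, theta = 149.0362 deg, z = -4


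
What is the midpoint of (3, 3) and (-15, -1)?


Midpoint = ((3+-15)/2, (3+-1)/2) = (-6, 1)

(-6, 1)


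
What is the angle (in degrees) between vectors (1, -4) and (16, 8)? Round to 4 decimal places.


dot = 1*16 + -4*8 = -16
|u| = 4.1231, |v| = 17.8885
cos(angle) = -0.2169
angle = 102.5288 degrees

102.5288 degrees


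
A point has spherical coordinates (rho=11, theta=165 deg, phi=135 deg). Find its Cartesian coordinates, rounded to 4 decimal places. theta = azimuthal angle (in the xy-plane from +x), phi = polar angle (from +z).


x = 11 * sin(135) * cos(165) = -7.5131
y = 11 * sin(135) * sin(165) = 2.0131
z = 11 * cos(135) = -7.7782

(-7.5131, 2.0131, -7.7782)


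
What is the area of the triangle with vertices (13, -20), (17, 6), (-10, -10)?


Area = |x1(y2-y3) + x2(y3-y1) + x3(y1-y2)| / 2
= |13*(6--10) + 17*(-10--20) + -10*(-20-6)| / 2
= 319

319


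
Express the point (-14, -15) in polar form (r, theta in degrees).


r = sqrt((-14)^2 + (-15)^2) = 20.5183
theta = atan2(-15, -14) = 226.9749 degrees

r = 20.5183, theta = 226.9749 degrees


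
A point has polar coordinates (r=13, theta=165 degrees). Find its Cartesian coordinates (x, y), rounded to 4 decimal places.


x = 13 * cos(165) = -12.557
y = 13 * sin(165) = 3.3646

(-12.557, 3.3646)


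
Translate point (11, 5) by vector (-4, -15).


Translation: (x+dx, y+dy) = (11+-4, 5+-15) = (7, -10)

(7, -10)


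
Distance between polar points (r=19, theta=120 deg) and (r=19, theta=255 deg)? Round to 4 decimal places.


d = sqrt(r1^2 + r2^2 - 2*r1*r2*cos(t2-t1))
d = sqrt(19^2 + 19^2 - 2*19*19*cos(255-120)) = 35.1074

35.1074


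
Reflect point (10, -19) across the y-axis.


Reflection across y-axis: (x, y) -> (-x, y)
(10, -19) -> (-10, -19)

(-10, -19)


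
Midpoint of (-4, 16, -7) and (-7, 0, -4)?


Midpoint = ((-4+-7)/2, (16+0)/2, (-7+-4)/2) = (-5.5, 8, -5.5)

(-5.5, 8, -5.5)


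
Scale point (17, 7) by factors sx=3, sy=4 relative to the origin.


Scaling: (x*sx, y*sy) = (17*3, 7*4) = (51, 28)

(51, 28)


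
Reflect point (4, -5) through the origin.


Reflection through origin: (x, y) -> (-x, -y)
(4, -5) -> (-4, 5)

(-4, 5)


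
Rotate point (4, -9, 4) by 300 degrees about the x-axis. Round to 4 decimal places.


x' = 4
y' = -9*cos(300) - 4*sin(300) = -1.0359
z' = -9*sin(300) + 4*cos(300) = 9.7942

(4, -1.0359, 9.7942)


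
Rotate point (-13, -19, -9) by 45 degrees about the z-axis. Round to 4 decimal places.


x' = -13*cos(45) - -19*sin(45) = 4.2426
y' = -13*sin(45) + -19*cos(45) = -22.6274
z' = -9

(4.2426, -22.6274, -9)


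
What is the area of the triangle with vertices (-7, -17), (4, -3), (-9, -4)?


Area = |x1(y2-y3) + x2(y3-y1) + x3(y1-y2)| / 2
= |-7*(-3--4) + 4*(-4--17) + -9*(-17--3)| / 2
= 85.5

85.5


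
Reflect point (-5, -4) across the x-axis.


Reflection across x-axis: (x, y) -> (x, -y)
(-5, -4) -> (-5, 4)

(-5, 4)


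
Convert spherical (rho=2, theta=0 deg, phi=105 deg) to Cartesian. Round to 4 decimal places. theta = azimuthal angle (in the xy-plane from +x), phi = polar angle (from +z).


x = 2 * sin(105) * cos(0) = 1.9319
y = 2 * sin(105) * sin(0) = 0
z = 2 * cos(105) = -0.5176

(1.9319, 0, -0.5176)


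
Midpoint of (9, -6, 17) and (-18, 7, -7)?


Midpoint = ((9+-18)/2, (-6+7)/2, (17+-7)/2) = (-4.5, 0.5, 5)

(-4.5, 0.5, 5)


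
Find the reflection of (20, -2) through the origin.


Reflection through origin: (x, y) -> (-x, -y)
(20, -2) -> (-20, 2)

(-20, 2)


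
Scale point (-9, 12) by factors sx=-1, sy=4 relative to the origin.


Scaling: (x*sx, y*sy) = (-9*-1, 12*4) = (9, 48)

(9, 48)


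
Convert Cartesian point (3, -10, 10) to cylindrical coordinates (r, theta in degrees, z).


r = sqrt(3^2 + (-10)^2) = 10.4403
theta = atan2(-10, 3) = 286.6992 deg
z = 10

r = 10.4403, theta = 286.6992 deg, z = 10


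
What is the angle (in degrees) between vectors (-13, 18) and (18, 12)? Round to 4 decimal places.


dot = -13*18 + 18*12 = -18
|u| = 22.2036, |v| = 21.6333
cos(angle) = -0.0375
angle = 92.1476 degrees

92.1476 degrees


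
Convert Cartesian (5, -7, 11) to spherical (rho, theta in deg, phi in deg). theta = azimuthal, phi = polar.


rho = sqrt(5^2 + (-7)^2 + 11^2) = 13.9642
theta = atan2(-7, 5) = 305.5377 deg
phi = acos(11/13.9642) = 38.0265 deg

rho = 13.9642, theta = 305.5377 deg, phi = 38.0265 deg


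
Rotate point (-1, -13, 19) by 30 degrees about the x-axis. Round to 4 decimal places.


x' = -1
y' = -13*cos(30) - 19*sin(30) = -20.7583
z' = -13*sin(30) + 19*cos(30) = 9.9545

(-1, -20.7583, 9.9545)


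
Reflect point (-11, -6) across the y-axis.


Reflection across y-axis: (x, y) -> (-x, y)
(-11, -6) -> (11, -6)

(11, -6)


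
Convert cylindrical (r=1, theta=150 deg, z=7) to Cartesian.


x = 1 * cos(150) = -0.866
y = 1 * sin(150) = 0.5
z = 7

(-0.866, 0.5, 7)


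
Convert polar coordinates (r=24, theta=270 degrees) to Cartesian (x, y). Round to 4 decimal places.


x = 24 * cos(270) = 0
y = 24 * sin(270) = -24

(0, -24)


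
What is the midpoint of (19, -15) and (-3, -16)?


Midpoint = ((19+-3)/2, (-15+-16)/2) = (8, -15.5)

(8, -15.5)


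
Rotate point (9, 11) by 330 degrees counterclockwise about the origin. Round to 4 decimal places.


x' = 9*cos(330) - 11*sin(330) = 13.2942
y' = 9*sin(330) + 11*cos(330) = 5.0263

(13.2942, 5.0263)


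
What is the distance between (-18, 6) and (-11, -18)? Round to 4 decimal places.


d = sqrt((-11--18)^2 + (-18-6)^2) = 25

25


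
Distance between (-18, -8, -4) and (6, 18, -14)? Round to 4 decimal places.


d = sqrt((6--18)^2 + (18--8)^2 + (-14--4)^2) = 36.7696

36.7696


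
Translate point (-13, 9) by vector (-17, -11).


Translation: (x+dx, y+dy) = (-13+-17, 9+-11) = (-30, -2)

(-30, -2)


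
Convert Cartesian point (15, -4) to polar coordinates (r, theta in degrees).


r = sqrt(15^2 + (-4)^2) = 15.5242
theta = atan2(-4, 15) = 345.0686 degrees

r = 15.5242, theta = 345.0686 degrees


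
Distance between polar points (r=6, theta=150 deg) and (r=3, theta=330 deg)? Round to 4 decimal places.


d = sqrt(r1^2 + r2^2 - 2*r1*r2*cos(t2-t1))
d = sqrt(6^2 + 3^2 - 2*6*3*cos(330-150)) = 9

9


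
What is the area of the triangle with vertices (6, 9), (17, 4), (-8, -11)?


Area = |x1(y2-y3) + x2(y3-y1) + x3(y1-y2)| / 2
= |6*(4--11) + 17*(-11-9) + -8*(9-4)| / 2
= 145

145


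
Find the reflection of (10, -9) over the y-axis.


Reflection across y-axis: (x, y) -> (-x, y)
(10, -9) -> (-10, -9)

(-10, -9)


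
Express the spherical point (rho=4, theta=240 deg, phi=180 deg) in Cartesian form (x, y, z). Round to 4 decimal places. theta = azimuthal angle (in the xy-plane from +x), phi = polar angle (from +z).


x = 4 * sin(180) * cos(240) = 0
y = 4 * sin(180) * sin(240) = 0
z = 4 * cos(180) = -4

(0, 0, -4)


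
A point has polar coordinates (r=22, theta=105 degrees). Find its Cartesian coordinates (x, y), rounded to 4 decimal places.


x = 22 * cos(105) = -5.694
y = 22 * sin(105) = 21.2504

(-5.694, 21.2504)


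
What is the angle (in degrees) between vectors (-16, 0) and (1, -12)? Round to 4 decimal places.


dot = -16*1 + 0*-12 = -16
|u| = 16, |v| = 12.0416
cos(angle) = -0.083
angle = 94.7636 degrees

94.7636 degrees


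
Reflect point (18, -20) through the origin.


Reflection through origin: (x, y) -> (-x, -y)
(18, -20) -> (-18, 20)

(-18, 20)


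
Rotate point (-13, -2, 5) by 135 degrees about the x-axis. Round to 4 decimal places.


x' = -13
y' = -2*cos(135) - 5*sin(135) = -2.1213
z' = -2*sin(135) + 5*cos(135) = -4.9497

(-13, -2.1213, -4.9497)


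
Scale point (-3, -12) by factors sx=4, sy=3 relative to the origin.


Scaling: (x*sx, y*sy) = (-3*4, -12*3) = (-12, -36)

(-12, -36)


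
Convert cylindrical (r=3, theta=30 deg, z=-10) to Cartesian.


x = 3 * cos(30) = 2.5981
y = 3 * sin(30) = 1.5
z = -10

(2.5981, 1.5, -10)


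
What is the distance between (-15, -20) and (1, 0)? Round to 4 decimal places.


d = sqrt((1--15)^2 + (0--20)^2) = 25.6125

25.6125


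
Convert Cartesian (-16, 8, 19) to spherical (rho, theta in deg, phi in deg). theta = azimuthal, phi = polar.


rho = sqrt((-16)^2 + 8^2 + 19^2) = 26.096
theta = atan2(8, -16) = 153.4349 deg
phi = acos(19/26.096) = 43.2742 deg

rho = 26.096, theta = 153.4349 deg, phi = 43.2742 deg


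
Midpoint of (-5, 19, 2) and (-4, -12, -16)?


Midpoint = ((-5+-4)/2, (19+-12)/2, (2+-16)/2) = (-4.5, 3.5, -7)

(-4.5, 3.5, -7)


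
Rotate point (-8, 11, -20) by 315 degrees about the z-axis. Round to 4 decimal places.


x' = -8*cos(315) - 11*sin(315) = 2.1213
y' = -8*sin(315) + 11*cos(315) = 13.435
z' = -20

(2.1213, 13.435, -20)


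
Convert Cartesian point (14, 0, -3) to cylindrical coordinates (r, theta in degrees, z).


r = sqrt(14^2 + 0^2) = 14
theta = atan2(0, 14) = 0 deg
z = -3

r = 14, theta = 0 deg, z = -3


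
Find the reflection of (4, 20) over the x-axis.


Reflection across x-axis: (x, y) -> (x, -y)
(4, 20) -> (4, -20)

(4, -20)


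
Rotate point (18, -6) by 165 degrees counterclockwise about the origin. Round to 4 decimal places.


x' = 18*cos(165) - -6*sin(165) = -15.8338
y' = 18*sin(165) + -6*cos(165) = 10.4543

(-15.8338, 10.4543)


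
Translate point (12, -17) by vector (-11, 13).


Translation: (x+dx, y+dy) = (12+-11, -17+13) = (1, -4)

(1, -4)


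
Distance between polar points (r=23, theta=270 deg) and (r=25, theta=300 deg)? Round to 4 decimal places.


d = sqrt(r1^2 + r2^2 - 2*r1*r2*cos(t2-t1))
d = sqrt(23^2 + 25^2 - 2*23*25*cos(300-270)) = 12.5726

12.5726


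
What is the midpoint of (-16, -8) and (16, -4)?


Midpoint = ((-16+16)/2, (-8+-4)/2) = (0, -6)

(0, -6)


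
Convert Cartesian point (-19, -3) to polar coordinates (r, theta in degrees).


r = sqrt((-19)^2 + (-3)^2) = 19.2354
theta = atan2(-3, -19) = 188.9726 degrees

r = 19.2354, theta = 188.9726 degrees


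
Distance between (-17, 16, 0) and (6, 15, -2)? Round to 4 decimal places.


d = sqrt((6--17)^2 + (15-16)^2 + (-2-0)^2) = 23.1084

23.1084


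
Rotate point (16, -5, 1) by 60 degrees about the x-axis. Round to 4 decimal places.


x' = 16
y' = -5*cos(60) - 1*sin(60) = -3.366
z' = -5*sin(60) + 1*cos(60) = -3.8301

(16, -3.366, -3.8301)


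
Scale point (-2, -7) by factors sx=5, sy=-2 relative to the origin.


Scaling: (x*sx, y*sy) = (-2*5, -7*-2) = (-10, 14)

(-10, 14)


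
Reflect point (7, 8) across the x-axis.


Reflection across x-axis: (x, y) -> (x, -y)
(7, 8) -> (7, -8)

(7, -8)


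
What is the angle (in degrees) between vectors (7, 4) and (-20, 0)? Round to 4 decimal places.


dot = 7*-20 + 4*0 = -140
|u| = 8.0623, |v| = 20
cos(angle) = -0.8682
angle = 150.2551 degrees

150.2551 degrees


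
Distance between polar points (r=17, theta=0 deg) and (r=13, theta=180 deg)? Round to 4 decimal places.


d = sqrt(r1^2 + r2^2 - 2*r1*r2*cos(t2-t1))
d = sqrt(17^2 + 13^2 - 2*17*13*cos(180-0)) = 30

30


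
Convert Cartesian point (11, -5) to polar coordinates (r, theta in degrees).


r = sqrt(11^2 + (-5)^2) = 12.083
theta = atan2(-5, 11) = 335.556 degrees

r = 12.083, theta = 335.556 degrees
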